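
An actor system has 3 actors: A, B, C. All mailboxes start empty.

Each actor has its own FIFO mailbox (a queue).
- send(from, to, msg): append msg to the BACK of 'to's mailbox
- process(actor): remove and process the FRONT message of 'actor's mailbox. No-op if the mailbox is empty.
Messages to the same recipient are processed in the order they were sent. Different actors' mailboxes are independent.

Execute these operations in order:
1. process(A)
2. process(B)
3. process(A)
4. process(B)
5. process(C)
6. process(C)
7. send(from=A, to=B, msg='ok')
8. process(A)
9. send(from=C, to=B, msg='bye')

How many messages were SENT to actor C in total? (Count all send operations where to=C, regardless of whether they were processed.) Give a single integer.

After 1 (process(A)): A:[] B:[] C:[]
After 2 (process(B)): A:[] B:[] C:[]
After 3 (process(A)): A:[] B:[] C:[]
After 4 (process(B)): A:[] B:[] C:[]
After 5 (process(C)): A:[] B:[] C:[]
After 6 (process(C)): A:[] B:[] C:[]
After 7 (send(from=A, to=B, msg='ok')): A:[] B:[ok] C:[]
After 8 (process(A)): A:[] B:[ok] C:[]
After 9 (send(from=C, to=B, msg='bye')): A:[] B:[ok,bye] C:[]

Answer: 0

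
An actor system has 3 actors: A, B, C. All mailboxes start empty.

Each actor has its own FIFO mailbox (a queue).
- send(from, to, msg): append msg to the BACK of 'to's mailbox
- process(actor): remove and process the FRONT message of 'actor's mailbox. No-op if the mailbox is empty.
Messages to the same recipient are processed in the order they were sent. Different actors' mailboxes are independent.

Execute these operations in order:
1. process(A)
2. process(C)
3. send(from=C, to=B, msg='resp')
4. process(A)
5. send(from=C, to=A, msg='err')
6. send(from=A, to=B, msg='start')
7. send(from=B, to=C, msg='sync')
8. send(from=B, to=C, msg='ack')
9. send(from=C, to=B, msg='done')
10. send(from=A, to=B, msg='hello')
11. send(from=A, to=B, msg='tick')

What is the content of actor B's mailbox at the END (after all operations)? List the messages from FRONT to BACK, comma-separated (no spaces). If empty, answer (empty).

Answer: resp,start,done,hello,tick

Derivation:
After 1 (process(A)): A:[] B:[] C:[]
After 2 (process(C)): A:[] B:[] C:[]
After 3 (send(from=C, to=B, msg='resp')): A:[] B:[resp] C:[]
After 4 (process(A)): A:[] B:[resp] C:[]
After 5 (send(from=C, to=A, msg='err')): A:[err] B:[resp] C:[]
After 6 (send(from=A, to=B, msg='start')): A:[err] B:[resp,start] C:[]
After 7 (send(from=B, to=C, msg='sync')): A:[err] B:[resp,start] C:[sync]
After 8 (send(from=B, to=C, msg='ack')): A:[err] B:[resp,start] C:[sync,ack]
After 9 (send(from=C, to=B, msg='done')): A:[err] B:[resp,start,done] C:[sync,ack]
After 10 (send(from=A, to=B, msg='hello')): A:[err] B:[resp,start,done,hello] C:[sync,ack]
After 11 (send(from=A, to=B, msg='tick')): A:[err] B:[resp,start,done,hello,tick] C:[sync,ack]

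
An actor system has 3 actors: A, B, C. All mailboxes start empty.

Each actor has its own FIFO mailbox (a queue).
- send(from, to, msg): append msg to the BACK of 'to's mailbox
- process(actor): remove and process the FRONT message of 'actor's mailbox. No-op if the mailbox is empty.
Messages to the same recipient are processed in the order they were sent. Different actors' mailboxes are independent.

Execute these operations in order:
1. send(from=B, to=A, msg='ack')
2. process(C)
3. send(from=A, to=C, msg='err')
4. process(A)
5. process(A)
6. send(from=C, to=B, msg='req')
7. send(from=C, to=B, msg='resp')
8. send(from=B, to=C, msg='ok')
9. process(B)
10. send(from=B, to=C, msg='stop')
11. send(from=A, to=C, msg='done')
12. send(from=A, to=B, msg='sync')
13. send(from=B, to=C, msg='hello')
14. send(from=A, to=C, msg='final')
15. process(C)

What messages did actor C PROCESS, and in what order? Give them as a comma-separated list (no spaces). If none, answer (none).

Answer: err

Derivation:
After 1 (send(from=B, to=A, msg='ack')): A:[ack] B:[] C:[]
After 2 (process(C)): A:[ack] B:[] C:[]
After 3 (send(from=A, to=C, msg='err')): A:[ack] B:[] C:[err]
After 4 (process(A)): A:[] B:[] C:[err]
After 5 (process(A)): A:[] B:[] C:[err]
After 6 (send(from=C, to=B, msg='req')): A:[] B:[req] C:[err]
After 7 (send(from=C, to=B, msg='resp')): A:[] B:[req,resp] C:[err]
After 8 (send(from=B, to=C, msg='ok')): A:[] B:[req,resp] C:[err,ok]
After 9 (process(B)): A:[] B:[resp] C:[err,ok]
After 10 (send(from=B, to=C, msg='stop')): A:[] B:[resp] C:[err,ok,stop]
After 11 (send(from=A, to=C, msg='done')): A:[] B:[resp] C:[err,ok,stop,done]
After 12 (send(from=A, to=B, msg='sync')): A:[] B:[resp,sync] C:[err,ok,stop,done]
After 13 (send(from=B, to=C, msg='hello')): A:[] B:[resp,sync] C:[err,ok,stop,done,hello]
After 14 (send(from=A, to=C, msg='final')): A:[] B:[resp,sync] C:[err,ok,stop,done,hello,final]
After 15 (process(C)): A:[] B:[resp,sync] C:[ok,stop,done,hello,final]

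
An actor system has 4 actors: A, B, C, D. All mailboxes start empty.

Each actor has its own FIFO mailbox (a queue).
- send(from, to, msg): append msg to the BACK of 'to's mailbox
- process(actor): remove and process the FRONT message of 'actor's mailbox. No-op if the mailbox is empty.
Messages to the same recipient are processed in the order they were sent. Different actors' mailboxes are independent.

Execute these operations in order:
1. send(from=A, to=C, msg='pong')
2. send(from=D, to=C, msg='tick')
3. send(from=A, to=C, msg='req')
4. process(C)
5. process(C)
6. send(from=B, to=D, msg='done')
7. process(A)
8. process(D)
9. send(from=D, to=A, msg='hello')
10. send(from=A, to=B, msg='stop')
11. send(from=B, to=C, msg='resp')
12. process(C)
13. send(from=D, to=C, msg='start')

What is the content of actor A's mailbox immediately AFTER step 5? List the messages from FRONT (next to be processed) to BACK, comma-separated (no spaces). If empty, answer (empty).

After 1 (send(from=A, to=C, msg='pong')): A:[] B:[] C:[pong] D:[]
After 2 (send(from=D, to=C, msg='tick')): A:[] B:[] C:[pong,tick] D:[]
After 3 (send(from=A, to=C, msg='req')): A:[] B:[] C:[pong,tick,req] D:[]
After 4 (process(C)): A:[] B:[] C:[tick,req] D:[]
After 5 (process(C)): A:[] B:[] C:[req] D:[]

(empty)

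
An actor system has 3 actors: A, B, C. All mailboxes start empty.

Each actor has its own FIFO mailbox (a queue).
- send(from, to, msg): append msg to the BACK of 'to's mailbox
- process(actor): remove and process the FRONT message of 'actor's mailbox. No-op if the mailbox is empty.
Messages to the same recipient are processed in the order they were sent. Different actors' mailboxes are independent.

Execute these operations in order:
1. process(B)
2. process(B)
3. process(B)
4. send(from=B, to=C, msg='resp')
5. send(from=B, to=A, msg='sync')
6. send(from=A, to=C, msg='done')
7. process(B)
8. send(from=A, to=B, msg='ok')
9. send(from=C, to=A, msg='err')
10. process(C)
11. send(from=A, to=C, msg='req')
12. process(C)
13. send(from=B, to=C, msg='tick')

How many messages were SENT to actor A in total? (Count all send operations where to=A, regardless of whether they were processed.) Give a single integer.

Answer: 2

Derivation:
After 1 (process(B)): A:[] B:[] C:[]
After 2 (process(B)): A:[] B:[] C:[]
After 3 (process(B)): A:[] B:[] C:[]
After 4 (send(from=B, to=C, msg='resp')): A:[] B:[] C:[resp]
After 5 (send(from=B, to=A, msg='sync')): A:[sync] B:[] C:[resp]
After 6 (send(from=A, to=C, msg='done')): A:[sync] B:[] C:[resp,done]
After 7 (process(B)): A:[sync] B:[] C:[resp,done]
After 8 (send(from=A, to=B, msg='ok')): A:[sync] B:[ok] C:[resp,done]
After 9 (send(from=C, to=A, msg='err')): A:[sync,err] B:[ok] C:[resp,done]
After 10 (process(C)): A:[sync,err] B:[ok] C:[done]
After 11 (send(from=A, to=C, msg='req')): A:[sync,err] B:[ok] C:[done,req]
After 12 (process(C)): A:[sync,err] B:[ok] C:[req]
After 13 (send(from=B, to=C, msg='tick')): A:[sync,err] B:[ok] C:[req,tick]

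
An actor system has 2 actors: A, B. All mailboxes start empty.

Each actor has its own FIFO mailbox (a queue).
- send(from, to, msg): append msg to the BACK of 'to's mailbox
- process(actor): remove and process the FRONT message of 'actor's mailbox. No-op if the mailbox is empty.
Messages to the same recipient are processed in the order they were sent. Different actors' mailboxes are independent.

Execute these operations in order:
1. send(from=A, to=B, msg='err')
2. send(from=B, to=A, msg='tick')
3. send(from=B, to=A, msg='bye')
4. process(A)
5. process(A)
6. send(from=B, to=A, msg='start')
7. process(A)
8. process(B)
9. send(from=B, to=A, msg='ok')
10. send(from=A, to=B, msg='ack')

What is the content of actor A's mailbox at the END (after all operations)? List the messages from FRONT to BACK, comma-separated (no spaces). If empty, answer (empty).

After 1 (send(from=A, to=B, msg='err')): A:[] B:[err]
After 2 (send(from=B, to=A, msg='tick')): A:[tick] B:[err]
After 3 (send(from=B, to=A, msg='bye')): A:[tick,bye] B:[err]
After 4 (process(A)): A:[bye] B:[err]
After 5 (process(A)): A:[] B:[err]
After 6 (send(from=B, to=A, msg='start')): A:[start] B:[err]
After 7 (process(A)): A:[] B:[err]
After 8 (process(B)): A:[] B:[]
After 9 (send(from=B, to=A, msg='ok')): A:[ok] B:[]
After 10 (send(from=A, to=B, msg='ack')): A:[ok] B:[ack]

Answer: ok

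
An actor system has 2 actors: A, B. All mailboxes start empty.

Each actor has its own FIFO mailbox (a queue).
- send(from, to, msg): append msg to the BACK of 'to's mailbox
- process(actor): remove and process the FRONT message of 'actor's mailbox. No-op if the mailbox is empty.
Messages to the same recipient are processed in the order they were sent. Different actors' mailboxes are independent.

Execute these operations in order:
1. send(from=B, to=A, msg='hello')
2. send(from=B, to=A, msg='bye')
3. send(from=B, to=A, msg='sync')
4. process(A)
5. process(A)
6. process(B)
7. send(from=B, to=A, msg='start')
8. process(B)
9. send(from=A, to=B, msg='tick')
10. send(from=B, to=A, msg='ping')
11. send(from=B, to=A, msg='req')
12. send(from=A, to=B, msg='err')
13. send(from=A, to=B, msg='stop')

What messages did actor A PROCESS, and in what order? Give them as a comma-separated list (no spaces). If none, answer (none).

Answer: hello,bye

Derivation:
After 1 (send(from=B, to=A, msg='hello')): A:[hello] B:[]
After 2 (send(from=B, to=A, msg='bye')): A:[hello,bye] B:[]
After 3 (send(from=B, to=A, msg='sync')): A:[hello,bye,sync] B:[]
After 4 (process(A)): A:[bye,sync] B:[]
After 5 (process(A)): A:[sync] B:[]
After 6 (process(B)): A:[sync] B:[]
After 7 (send(from=B, to=A, msg='start')): A:[sync,start] B:[]
After 8 (process(B)): A:[sync,start] B:[]
After 9 (send(from=A, to=B, msg='tick')): A:[sync,start] B:[tick]
After 10 (send(from=B, to=A, msg='ping')): A:[sync,start,ping] B:[tick]
After 11 (send(from=B, to=A, msg='req')): A:[sync,start,ping,req] B:[tick]
After 12 (send(from=A, to=B, msg='err')): A:[sync,start,ping,req] B:[tick,err]
After 13 (send(from=A, to=B, msg='stop')): A:[sync,start,ping,req] B:[tick,err,stop]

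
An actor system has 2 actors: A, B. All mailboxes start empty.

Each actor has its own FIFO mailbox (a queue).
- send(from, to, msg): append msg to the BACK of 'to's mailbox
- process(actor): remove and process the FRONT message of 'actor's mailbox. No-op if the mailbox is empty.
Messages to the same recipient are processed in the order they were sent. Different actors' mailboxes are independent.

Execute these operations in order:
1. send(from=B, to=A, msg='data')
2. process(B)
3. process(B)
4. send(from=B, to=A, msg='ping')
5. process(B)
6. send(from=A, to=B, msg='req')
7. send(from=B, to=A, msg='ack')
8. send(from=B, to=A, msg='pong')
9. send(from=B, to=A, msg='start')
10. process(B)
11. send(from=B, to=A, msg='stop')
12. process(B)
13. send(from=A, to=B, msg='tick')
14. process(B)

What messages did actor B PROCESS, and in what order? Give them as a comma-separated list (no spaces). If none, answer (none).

After 1 (send(from=B, to=A, msg='data')): A:[data] B:[]
After 2 (process(B)): A:[data] B:[]
After 3 (process(B)): A:[data] B:[]
After 4 (send(from=B, to=A, msg='ping')): A:[data,ping] B:[]
After 5 (process(B)): A:[data,ping] B:[]
After 6 (send(from=A, to=B, msg='req')): A:[data,ping] B:[req]
After 7 (send(from=B, to=A, msg='ack')): A:[data,ping,ack] B:[req]
After 8 (send(from=B, to=A, msg='pong')): A:[data,ping,ack,pong] B:[req]
After 9 (send(from=B, to=A, msg='start')): A:[data,ping,ack,pong,start] B:[req]
After 10 (process(B)): A:[data,ping,ack,pong,start] B:[]
After 11 (send(from=B, to=A, msg='stop')): A:[data,ping,ack,pong,start,stop] B:[]
After 12 (process(B)): A:[data,ping,ack,pong,start,stop] B:[]
After 13 (send(from=A, to=B, msg='tick')): A:[data,ping,ack,pong,start,stop] B:[tick]
After 14 (process(B)): A:[data,ping,ack,pong,start,stop] B:[]

Answer: req,tick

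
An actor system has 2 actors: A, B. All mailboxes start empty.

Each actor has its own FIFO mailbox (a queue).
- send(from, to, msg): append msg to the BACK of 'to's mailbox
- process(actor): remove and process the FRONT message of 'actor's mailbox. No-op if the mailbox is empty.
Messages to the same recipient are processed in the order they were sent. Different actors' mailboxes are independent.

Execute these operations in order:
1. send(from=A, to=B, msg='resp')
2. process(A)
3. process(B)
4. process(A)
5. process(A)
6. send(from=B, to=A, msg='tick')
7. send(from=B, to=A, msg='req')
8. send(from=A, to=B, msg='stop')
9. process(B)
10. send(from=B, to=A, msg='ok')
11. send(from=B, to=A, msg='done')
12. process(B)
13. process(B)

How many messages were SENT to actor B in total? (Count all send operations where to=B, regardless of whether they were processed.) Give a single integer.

After 1 (send(from=A, to=B, msg='resp')): A:[] B:[resp]
After 2 (process(A)): A:[] B:[resp]
After 3 (process(B)): A:[] B:[]
After 4 (process(A)): A:[] B:[]
After 5 (process(A)): A:[] B:[]
After 6 (send(from=B, to=A, msg='tick')): A:[tick] B:[]
After 7 (send(from=B, to=A, msg='req')): A:[tick,req] B:[]
After 8 (send(from=A, to=B, msg='stop')): A:[tick,req] B:[stop]
After 9 (process(B)): A:[tick,req] B:[]
After 10 (send(from=B, to=A, msg='ok')): A:[tick,req,ok] B:[]
After 11 (send(from=B, to=A, msg='done')): A:[tick,req,ok,done] B:[]
After 12 (process(B)): A:[tick,req,ok,done] B:[]
After 13 (process(B)): A:[tick,req,ok,done] B:[]

Answer: 2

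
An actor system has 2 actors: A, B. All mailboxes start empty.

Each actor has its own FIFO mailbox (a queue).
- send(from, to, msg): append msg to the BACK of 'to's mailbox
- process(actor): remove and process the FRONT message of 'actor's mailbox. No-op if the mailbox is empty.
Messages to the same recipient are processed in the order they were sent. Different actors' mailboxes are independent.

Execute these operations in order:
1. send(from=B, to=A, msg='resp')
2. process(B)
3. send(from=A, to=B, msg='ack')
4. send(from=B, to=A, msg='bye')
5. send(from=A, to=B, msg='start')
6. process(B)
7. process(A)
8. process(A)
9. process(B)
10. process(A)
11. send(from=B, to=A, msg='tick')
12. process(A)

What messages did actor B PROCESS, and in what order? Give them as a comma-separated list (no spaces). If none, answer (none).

Answer: ack,start

Derivation:
After 1 (send(from=B, to=A, msg='resp')): A:[resp] B:[]
After 2 (process(B)): A:[resp] B:[]
After 3 (send(from=A, to=B, msg='ack')): A:[resp] B:[ack]
After 4 (send(from=B, to=A, msg='bye')): A:[resp,bye] B:[ack]
After 5 (send(from=A, to=B, msg='start')): A:[resp,bye] B:[ack,start]
After 6 (process(B)): A:[resp,bye] B:[start]
After 7 (process(A)): A:[bye] B:[start]
After 8 (process(A)): A:[] B:[start]
After 9 (process(B)): A:[] B:[]
After 10 (process(A)): A:[] B:[]
After 11 (send(from=B, to=A, msg='tick')): A:[tick] B:[]
After 12 (process(A)): A:[] B:[]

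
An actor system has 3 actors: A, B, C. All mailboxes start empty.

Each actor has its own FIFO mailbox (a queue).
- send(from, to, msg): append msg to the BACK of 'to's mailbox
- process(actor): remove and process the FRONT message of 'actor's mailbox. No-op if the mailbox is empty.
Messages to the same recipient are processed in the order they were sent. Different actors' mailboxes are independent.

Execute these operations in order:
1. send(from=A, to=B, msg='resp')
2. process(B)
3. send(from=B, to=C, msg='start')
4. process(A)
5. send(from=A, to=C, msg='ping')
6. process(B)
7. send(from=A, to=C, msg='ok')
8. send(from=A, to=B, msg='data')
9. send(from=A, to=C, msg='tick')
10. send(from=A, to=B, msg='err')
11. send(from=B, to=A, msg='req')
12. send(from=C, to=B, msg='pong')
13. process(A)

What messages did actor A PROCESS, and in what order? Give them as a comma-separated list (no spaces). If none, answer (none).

Answer: req

Derivation:
After 1 (send(from=A, to=B, msg='resp')): A:[] B:[resp] C:[]
After 2 (process(B)): A:[] B:[] C:[]
After 3 (send(from=B, to=C, msg='start')): A:[] B:[] C:[start]
After 4 (process(A)): A:[] B:[] C:[start]
After 5 (send(from=A, to=C, msg='ping')): A:[] B:[] C:[start,ping]
After 6 (process(B)): A:[] B:[] C:[start,ping]
After 7 (send(from=A, to=C, msg='ok')): A:[] B:[] C:[start,ping,ok]
After 8 (send(from=A, to=B, msg='data')): A:[] B:[data] C:[start,ping,ok]
After 9 (send(from=A, to=C, msg='tick')): A:[] B:[data] C:[start,ping,ok,tick]
After 10 (send(from=A, to=B, msg='err')): A:[] B:[data,err] C:[start,ping,ok,tick]
After 11 (send(from=B, to=A, msg='req')): A:[req] B:[data,err] C:[start,ping,ok,tick]
After 12 (send(from=C, to=B, msg='pong')): A:[req] B:[data,err,pong] C:[start,ping,ok,tick]
After 13 (process(A)): A:[] B:[data,err,pong] C:[start,ping,ok,tick]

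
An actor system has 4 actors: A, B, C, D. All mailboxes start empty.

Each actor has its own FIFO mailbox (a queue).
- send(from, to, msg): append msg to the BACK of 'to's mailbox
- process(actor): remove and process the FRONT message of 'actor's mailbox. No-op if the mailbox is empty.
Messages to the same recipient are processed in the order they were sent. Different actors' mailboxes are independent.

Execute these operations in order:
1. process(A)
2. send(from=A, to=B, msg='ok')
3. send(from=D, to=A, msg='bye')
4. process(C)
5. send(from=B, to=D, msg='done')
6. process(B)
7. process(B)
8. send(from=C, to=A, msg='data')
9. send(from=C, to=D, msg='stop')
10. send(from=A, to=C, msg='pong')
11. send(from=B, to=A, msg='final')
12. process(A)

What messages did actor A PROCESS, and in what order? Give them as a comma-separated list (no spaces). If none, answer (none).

After 1 (process(A)): A:[] B:[] C:[] D:[]
After 2 (send(from=A, to=B, msg='ok')): A:[] B:[ok] C:[] D:[]
After 3 (send(from=D, to=A, msg='bye')): A:[bye] B:[ok] C:[] D:[]
After 4 (process(C)): A:[bye] B:[ok] C:[] D:[]
After 5 (send(from=B, to=D, msg='done')): A:[bye] B:[ok] C:[] D:[done]
After 6 (process(B)): A:[bye] B:[] C:[] D:[done]
After 7 (process(B)): A:[bye] B:[] C:[] D:[done]
After 8 (send(from=C, to=A, msg='data')): A:[bye,data] B:[] C:[] D:[done]
After 9 (send(from=C, to=D, msg='stop')): A:[bye,data] B:[] C:[] D:[done,stop]
After 10 (send(from=A, to=C, msg='pong')): A:[bye,data] B:[] C:[pong] D:[done,stop]
After 11 (send(from=B, to=A, msg='final')): A:[bye,data,final] B:[] C:[pong] D:[done,stop]
After 12 (process(A)): A:[data,final] B:[] C:[pong] D:[done,stop]

Answer: bye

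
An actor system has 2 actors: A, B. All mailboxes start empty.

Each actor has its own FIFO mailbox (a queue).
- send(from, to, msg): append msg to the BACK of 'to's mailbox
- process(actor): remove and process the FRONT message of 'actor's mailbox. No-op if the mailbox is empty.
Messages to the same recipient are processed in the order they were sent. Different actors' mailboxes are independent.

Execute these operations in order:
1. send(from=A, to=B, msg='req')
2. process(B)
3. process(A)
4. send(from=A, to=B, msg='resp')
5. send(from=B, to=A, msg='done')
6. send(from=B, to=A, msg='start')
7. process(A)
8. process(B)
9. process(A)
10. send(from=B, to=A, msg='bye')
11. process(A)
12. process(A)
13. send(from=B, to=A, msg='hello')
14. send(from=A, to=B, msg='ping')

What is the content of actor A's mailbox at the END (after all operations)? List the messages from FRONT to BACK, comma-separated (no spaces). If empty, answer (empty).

After 1 (send(from=A, to=B, msg='req')): A:[] B:[req]
After 2 (process(B)): A:[] B:[]
After 3 (process(A)): A:[] B:[]
After 4 (send(from=A, to=B, msg='resp')): A:[] B:[resp]
After 5 (send(from=B, to=A, msg='done')): A:[done] B:[resp]
After 6 (send(from=B, to=A, msg='start')): A:[done,start] B:[resp]
After 7 (process(A)): A:[start] B:[resp]
After 8 (process(B)): A:[start] B:[]
After 9 (process(A)): A:[] B:[]
After 10 (send(from=B, to=A, msg='bye')): A:[bye] B:[]
After 11 (process(A)): A:[] B:[]
After 12 (process(A)): A:[] B:[]
After 13 (send(from=B, to=A, msg='hello')): A:[hello] B:[]
After 14 (send(from=A, to=B, msg='ping')): A:[hello] B:[ping]

Answer: hello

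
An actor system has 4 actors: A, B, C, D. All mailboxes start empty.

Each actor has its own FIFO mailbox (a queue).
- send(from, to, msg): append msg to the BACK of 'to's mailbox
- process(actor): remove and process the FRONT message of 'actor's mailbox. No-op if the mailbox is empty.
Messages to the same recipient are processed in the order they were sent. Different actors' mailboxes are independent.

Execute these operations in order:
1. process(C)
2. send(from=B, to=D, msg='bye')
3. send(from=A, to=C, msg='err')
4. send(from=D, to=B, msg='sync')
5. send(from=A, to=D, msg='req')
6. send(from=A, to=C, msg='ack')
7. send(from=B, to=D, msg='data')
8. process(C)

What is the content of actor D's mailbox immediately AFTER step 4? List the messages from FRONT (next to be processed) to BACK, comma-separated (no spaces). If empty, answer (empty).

After 1 (process(C)): A:[] B:[] C:[] D:[]
After 2 (send(from=B, to=D, msg='bye')): A:[] B:[] C:[] D:[bye]
After 3 (send(from=A, to=C, msg='err')): A:[] B:[] C:[err] D:[bye]
After 4 (send(from=D, to=B, msg='sync')): A:[] B:[sync] C:[err] D:[bye]

bye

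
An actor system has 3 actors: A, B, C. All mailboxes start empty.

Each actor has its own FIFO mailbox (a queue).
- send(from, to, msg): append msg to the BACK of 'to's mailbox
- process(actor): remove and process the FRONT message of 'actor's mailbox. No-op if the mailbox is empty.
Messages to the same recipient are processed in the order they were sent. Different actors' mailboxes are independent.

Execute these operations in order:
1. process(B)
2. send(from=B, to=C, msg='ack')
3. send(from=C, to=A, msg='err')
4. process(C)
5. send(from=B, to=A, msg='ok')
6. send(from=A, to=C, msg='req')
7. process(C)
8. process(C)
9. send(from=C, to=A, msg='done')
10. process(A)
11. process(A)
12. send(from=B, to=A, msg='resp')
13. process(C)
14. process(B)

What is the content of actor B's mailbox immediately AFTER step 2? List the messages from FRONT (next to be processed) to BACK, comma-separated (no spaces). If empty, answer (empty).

After 1 (process(B)): A:[] B:[] C:[]
After 2 (send(from=B, to=C, msg='ack')): A:[] B:[] C:[ack]

(empty)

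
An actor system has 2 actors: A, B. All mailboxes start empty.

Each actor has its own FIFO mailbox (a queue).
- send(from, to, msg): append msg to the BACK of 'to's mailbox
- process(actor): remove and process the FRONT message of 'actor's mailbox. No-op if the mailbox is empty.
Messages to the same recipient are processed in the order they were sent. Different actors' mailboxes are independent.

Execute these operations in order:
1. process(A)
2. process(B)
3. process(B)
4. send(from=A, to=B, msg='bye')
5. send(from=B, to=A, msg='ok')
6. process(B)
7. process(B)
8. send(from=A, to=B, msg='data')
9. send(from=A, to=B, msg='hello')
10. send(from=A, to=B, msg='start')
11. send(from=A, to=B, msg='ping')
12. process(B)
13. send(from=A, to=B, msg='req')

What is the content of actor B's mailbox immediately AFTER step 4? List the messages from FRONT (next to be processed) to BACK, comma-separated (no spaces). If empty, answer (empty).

After 1 (process(A)): A:[] B:[]
After 2 (process(B)): A:[] B:[]
After 3 (process(B)): A:[] B:[]
After 4 (send(from=A, to=B, msg='bye')): A:[] B:[bye]

bye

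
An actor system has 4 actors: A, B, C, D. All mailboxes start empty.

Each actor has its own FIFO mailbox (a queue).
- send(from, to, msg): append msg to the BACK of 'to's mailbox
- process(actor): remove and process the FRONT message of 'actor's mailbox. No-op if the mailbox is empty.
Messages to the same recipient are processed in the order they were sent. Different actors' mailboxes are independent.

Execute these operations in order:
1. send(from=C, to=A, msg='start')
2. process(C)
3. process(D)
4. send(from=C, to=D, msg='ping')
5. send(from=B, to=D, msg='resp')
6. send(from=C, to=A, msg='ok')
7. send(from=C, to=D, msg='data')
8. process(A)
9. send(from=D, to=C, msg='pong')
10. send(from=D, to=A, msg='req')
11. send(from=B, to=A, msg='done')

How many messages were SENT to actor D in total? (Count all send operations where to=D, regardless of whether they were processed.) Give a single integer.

Answer: 3

Derivation:
After 1 (send(from=C, to=A, msg='start')): A:[start] B:[] C:[] D:[]
After 2 (process(C)): A:[start] B:[] C:[] D:[]
After 3 (process(D)): A:[start] B:[] C:[] D:[]
After 4 (send(from=C, to=D, msg='ping')): A:[start] B:[] C:[] D:[ping]
After 5 (send(from=B, to=D, msg='resp')): A:[start] B:[] C:[] D:[ping,resp]
After 6 (send(from=C, to=A, msg='ok')): A:[start,ok] B:[] C:[] D:[ping,resp]
After 7 (send(from=C, to=D, msg='data')): A:[start,ok] B:[] C:[] D:[ping,resp,data]
After 8 (process(A)): A:[ok] B:[] C:[] D:[ping,resp,data]
After 9 (send(from=D, to=C, msg='pong')): A:[ok] B:[] C:[pong] D:[ping,resp,data]
After 10 (send(from=D, to=A, msg='req')): A:[ok,req] B:[] C:[pong] D:[ping,resp,data]
After 11 (send(from=B, to=A, msg='done')): A:[ok,req,done] B:[] C:[pong] D:[ping,resp,data]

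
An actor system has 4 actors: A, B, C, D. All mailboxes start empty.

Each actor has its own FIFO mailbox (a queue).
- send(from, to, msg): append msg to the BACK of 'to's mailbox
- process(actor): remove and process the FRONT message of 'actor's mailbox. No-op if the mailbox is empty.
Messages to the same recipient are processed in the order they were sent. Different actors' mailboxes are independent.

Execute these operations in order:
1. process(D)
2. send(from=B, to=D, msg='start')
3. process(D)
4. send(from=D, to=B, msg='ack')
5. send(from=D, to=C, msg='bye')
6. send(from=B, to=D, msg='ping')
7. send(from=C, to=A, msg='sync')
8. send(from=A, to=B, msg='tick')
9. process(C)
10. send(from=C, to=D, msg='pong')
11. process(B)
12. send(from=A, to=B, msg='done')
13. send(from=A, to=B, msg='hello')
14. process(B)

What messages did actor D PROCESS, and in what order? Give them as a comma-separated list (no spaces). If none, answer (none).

Answer: start

Derivation:
After 1 (process(D)): A:[] B:[] C:[] D:[]
After 2 (send(from=B, to=D, msg='start')): A:[] B:[] C:[] D:[start]
After 3 (process(D)): A:[] B:[] C:[] D:[]
After 4 (send(from=D, to=B, msg='ack')): A:[] B:[ack] C:[] D:[]
After 5 (send(from=D, to=C, msg='bye')): A:[] B:[ack] C:[bye] D:[]
After 6 (send(from=B, to=D, msg='ping')): A:[] B:[ack] C:[bye] D:[ping]
After 7 (send(from=C, to=A, msg='sync')): A:[sync] B:[ack] C:[bye] D:[ping]
After 8 (send(from=A, to=B, msg='tick')): A:[sync] B:[ack,tick] C:[bye] D:[ping]
After 9 (process(C)): A:[sync] B:[ack,tick] C:[] D:[ping]
After 10 (send(from=C, to=D, msg='pong')): A:[sync] B:[ack,tick] C:[] D:[ping,pong]
After 11 (process(B)): A:[sync] B:[tick] C:[] D:[ping,pong]
After 12 (send(from=A, to=B, msg='done')): A:[sync] B:[tick,done] C:[] D:[ping,pong]
After 13 (send(from=A, to=B, msg='hello')): A:[sync] B:[tick,done,hello] C:[] D:[ping,pong]
After 14 (process(B)): A:[sync] B:[done,hello] C:[] D:[ping,pong]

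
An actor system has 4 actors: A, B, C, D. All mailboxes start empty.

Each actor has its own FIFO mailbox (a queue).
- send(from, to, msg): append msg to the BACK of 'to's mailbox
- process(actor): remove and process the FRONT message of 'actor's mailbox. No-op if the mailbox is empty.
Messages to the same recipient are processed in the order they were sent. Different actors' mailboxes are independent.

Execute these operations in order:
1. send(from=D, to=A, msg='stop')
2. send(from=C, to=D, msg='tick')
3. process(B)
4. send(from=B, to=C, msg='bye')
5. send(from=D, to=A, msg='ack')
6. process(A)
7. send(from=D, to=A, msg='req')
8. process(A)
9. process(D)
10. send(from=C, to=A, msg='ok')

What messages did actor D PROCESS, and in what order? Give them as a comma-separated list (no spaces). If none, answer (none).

After 1 (send(from=D, to=A, msg='stop')): A:[stop] B:[] C:[] D:[]
After 2 (send(from=C, to=D, msg='tick')): A:[stop] B:[] C:[] D:[tick]
After 3 (process(B)): A:[stop] B:[] C:[] D:[tick]
After 4 (send(from=B, to=C, msg='bye')): A:[stop] B:[] C:[bye] D:[tick]
After 5 (send(from=D, to=A, msg='ack')): A:[stop,ack] B:[] C:[bye] D:[tick]
After 6 (process(A)): A:[ack] B:[] C:[bye] D:[tick]
After 7 (send(from=D, to=A, msg='req')): A:[ack,req] B:[] C:[bye] D:[tick]
After 8 (process(A)): A:[req] B:[] C:[bye] D:[tick]
After 9 (process(D)): A:[req] B:[] C:[bye] D:[]
After 10 (send(from=C, to=A, msg='ok')): A:[req,ok] B:[] C:[bye] D:[]

Answer: tick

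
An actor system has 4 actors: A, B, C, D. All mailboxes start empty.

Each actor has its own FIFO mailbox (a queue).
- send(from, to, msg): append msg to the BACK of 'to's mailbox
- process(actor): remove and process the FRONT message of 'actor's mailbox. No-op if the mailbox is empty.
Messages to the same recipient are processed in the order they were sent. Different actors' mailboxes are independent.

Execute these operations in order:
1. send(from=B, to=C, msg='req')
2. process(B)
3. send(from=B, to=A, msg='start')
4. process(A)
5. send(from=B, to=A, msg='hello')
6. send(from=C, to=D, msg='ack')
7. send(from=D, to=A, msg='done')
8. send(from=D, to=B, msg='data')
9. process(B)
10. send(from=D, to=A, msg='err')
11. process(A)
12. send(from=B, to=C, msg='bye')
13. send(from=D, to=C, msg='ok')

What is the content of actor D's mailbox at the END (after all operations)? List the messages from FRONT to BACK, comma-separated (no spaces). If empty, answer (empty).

Answer: ack

Derivation:
After 1 (send(from=B, to=C, msg='req')): A:[] B:[] C:[req] D:[]
After 2 (process(B)): A:[] B:[] C:[req] D:[]
After 3 (send(from=B, to=A, msg='start')): A:[start] B:[] C:[req] D:[]
After 4 (process(A)): A:[] B:[] C:[req] D:[]
After 5 (send(from=B, to=A, msg='hello')): A:[hello] B:[] C:[req] D:[]
After 6 (send(from=C, to=D, msg='ack')): A:[hello] B:[] C:[req] D:[ack]
After 7 (send(from=D, to=A, msg='done')): A:[hello,done] B:[] C:[req] D:[ack]
After 8 (send(from=D, to=B, msg='data')): A:[hello,done] B:[data] C:[req] D:[ack]
After 9 (process(B)): A:[hello,done] B:[] C:[req] D:[ack]
After 10 (send(from=D, to=A, msg='err')): A:[hello,done,err] B:[] C:[req] D:[ack]
After 11 (process(A)): A:[done,err] B:[] C:[req] D:[ack]
After 12 (send(from=B, to=C, msg='bye')): A:[done,err] B:[] C:[req,bye] D:[ack]
After 13 (send(from=D, to=C, msg='ok')): A:[done,err] B:[] C:[req,bye,ok] D:[ack]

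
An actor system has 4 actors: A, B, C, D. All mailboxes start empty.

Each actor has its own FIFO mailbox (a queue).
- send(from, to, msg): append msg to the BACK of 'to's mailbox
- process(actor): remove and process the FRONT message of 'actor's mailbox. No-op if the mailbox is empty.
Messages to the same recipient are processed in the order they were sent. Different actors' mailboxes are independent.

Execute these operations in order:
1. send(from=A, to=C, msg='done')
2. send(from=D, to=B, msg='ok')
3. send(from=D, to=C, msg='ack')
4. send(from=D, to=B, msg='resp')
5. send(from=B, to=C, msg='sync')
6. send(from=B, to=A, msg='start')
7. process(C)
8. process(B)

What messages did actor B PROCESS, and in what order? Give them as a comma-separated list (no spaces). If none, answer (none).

Answer: ok

Derivation:
After 1 (send(from=A, to=C, msg='done')): A:[] B:[] C:[done] D:[]
After 2 (send(from=D, to=B, msg='ok')): A:[] B:[ok] C:[done] D:[]
After 3 (send(from=D, to=C, msg='ack')): A:[] B:[ok] C:[done,ack] D:[]
After 4 (send(from=D, to=B, msg='resp')): A:[] B:[ok,resp] C:[done,ack] D:[]
After 5 (send(from=B, to=C, msg='sync')): A:[] B:[ok,resp] C:[done,ack,sync] D:[]
After 6 (send(from=B, to=A, msg='start')): A:[start] B:[ok,resp] C:[done,ack,sync] D:[]
After 7 (process(C)): A:[start] B:[ok,resp] C:[ack,sync] D:[]
After 8 (process(B)): A:[start] B:[resp] C:[ack,sync] D:[]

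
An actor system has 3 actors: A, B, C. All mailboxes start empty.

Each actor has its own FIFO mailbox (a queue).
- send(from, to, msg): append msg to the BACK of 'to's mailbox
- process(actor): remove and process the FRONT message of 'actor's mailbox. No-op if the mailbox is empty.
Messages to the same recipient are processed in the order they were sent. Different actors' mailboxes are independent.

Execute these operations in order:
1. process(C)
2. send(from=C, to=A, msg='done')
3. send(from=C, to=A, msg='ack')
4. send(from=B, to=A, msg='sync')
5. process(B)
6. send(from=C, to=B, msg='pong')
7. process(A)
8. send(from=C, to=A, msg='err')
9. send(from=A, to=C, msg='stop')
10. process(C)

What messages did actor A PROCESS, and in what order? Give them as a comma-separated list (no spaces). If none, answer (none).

Answer: done

Derivation:
After 1 (process(C)): A:[] B:[] C:[]
After 2 (send(from=C, to=A, msg='done')): A:[done] B:[] C:[]
After 3 (send(from=C, to=A, msg='ack')): A:[done,ack] B:[] C:[]
After 4 (send(from=B, to=A, msg='sync')): A:[done,ack,sync] B:[] C:[]
After 5 (process(B)): A:[done,ack,sync] B:[] C:[]
After 6 (send(from=C, to=B, msg='pong')): A:[done,ack,sync] B:[pong] C:[]
After 7 (process(A)): A:[ack,sync] B:[pong] C:[]
After 8 (send(from=C, to=A, msg='err')): A:[ack,sync,err] B:[pong] C:[]
After 9 (send(from=A, to=C, msg='stop')): A:[ack,sync,err] B:[pong] C:[stop]
After 10 (process(C)): A:[ack,sync,err] B:[pong] C:[]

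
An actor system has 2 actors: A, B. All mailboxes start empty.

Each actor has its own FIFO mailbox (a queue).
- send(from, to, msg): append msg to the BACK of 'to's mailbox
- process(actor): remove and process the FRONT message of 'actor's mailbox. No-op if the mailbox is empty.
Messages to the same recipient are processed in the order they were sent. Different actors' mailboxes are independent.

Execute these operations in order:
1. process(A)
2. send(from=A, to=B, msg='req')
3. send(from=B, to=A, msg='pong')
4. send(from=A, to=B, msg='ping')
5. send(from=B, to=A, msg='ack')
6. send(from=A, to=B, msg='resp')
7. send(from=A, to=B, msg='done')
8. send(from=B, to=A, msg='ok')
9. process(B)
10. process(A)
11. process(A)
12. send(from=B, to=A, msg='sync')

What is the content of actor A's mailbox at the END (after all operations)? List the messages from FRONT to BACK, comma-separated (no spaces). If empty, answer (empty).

Answer: ok,sync

Derivation:
After 1 (process(A)): A:[] B:[]
After 2 (send(from=A, to=B, msg='req')): A:[] B:[req]
After 3 (send(from=B, to=A, msg='pong')): A:[pong] B:[req]
After 4 (send(from=A, to=B, msg='ping')): A:[pong] B:[req,ping]
After 5 (send(from=B, to=A, msg='ack')): A:[pong,ack] B:[req,ping]
After 6 (send(from=A, to=B, msg='resp')): A:[pong,ack] B:[req,ping,resp]
After 7 (send(from=A, to=B, msg='done')): A:[pong,ack] B:[req,ping,resp,done]
After 8 (send(from=B, to=A, msg='ok')): A:[pong,ack,ok] B:[req,ping,resp,done]
After 9 (process(B)): A:[pong,ack,ok] B:[ping,resp,done]
After 10 (process(A)): A:[ack,ok] B:[ping,resp,done]
After 11 (process(A)): A:[ok] B:[ping,resp,done]
After 12 (send(from=B, to=A, msg='sync')): A:[ok,sync] B:[ping,resp,done]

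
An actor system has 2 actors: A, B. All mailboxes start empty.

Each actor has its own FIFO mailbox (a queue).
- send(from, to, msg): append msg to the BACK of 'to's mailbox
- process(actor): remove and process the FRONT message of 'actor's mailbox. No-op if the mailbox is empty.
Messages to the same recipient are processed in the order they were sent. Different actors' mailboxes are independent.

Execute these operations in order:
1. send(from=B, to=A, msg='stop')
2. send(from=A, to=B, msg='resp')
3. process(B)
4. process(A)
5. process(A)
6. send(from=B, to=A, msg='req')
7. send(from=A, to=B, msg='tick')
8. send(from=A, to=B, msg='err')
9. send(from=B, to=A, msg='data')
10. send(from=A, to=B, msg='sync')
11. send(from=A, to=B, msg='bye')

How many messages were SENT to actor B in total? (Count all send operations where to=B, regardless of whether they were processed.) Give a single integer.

Answer: 5

Derivation:
After 1 (send(from=B, to=A, msg='stop')): A:[stop] B:[]
After 2 (send(from=A, to=B, msg='resp')): A:[stop] B:[resp]
After 3 (process(B)): A:[stop] B:[]
After 4 (process(A)): A:[] B:[]
After 5 (process(A)): A:[] B:[]
After 6 (send(from=B, to=A, msg='req')): A:[req] B:[]
After 7 (send(from=A, to=B, msg='tick')): A:[req] B:[tick]
After 8 (send(from=A, to=B, msg='err')): A:[req] B:[tick,err]
After 9 (send(from=B, to=A, msg='data')): A:[req,data] B:[tick,err]
After 10 (send(from=A, to=B, msg='sync')): A:[req,data] B:[tick,err,sync]
After 11 (send(from=A, to=B, msg='bye')): A:[req,data] B:[tick,err,sync,bye]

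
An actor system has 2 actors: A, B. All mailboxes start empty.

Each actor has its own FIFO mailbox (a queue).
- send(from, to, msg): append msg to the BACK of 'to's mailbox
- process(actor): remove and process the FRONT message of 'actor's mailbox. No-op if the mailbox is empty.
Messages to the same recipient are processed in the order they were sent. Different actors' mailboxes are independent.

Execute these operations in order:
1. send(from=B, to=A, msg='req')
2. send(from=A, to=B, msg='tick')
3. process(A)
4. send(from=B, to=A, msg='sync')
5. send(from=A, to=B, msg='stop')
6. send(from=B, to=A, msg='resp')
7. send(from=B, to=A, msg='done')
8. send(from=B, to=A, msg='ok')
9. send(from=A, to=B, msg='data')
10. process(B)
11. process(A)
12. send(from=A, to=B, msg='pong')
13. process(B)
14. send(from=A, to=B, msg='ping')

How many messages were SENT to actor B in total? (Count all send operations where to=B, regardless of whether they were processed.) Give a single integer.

Answer: 5

Derivation:
After 1 (send(from=B, to=A, msg='req')): A:[req] B:[]
After 2 (send(from=A, to=B, msg='tick')): A:[req] B:[tick]
After 3 (process(A)): A:[] B:[tick]
After 4 (send(from=B, to=A, msg='sync')): A:[sync] B:[tick]
After 5 (send(from=A, to=B, msg='stop')): A:[sync] B:[tick,stop]
After 6 (send(from=B, to=A, msg='resp')): A:[sync,resp] B:[tick,stop]
After 7 (send(from=B, to=A, msg='done')): A:[sync,resp,done] B:[tick,stop]
After 8 (send(from=B, to=A, msg='ok')): A:[sync,resp,done,ok] B:[tick,stop]
After 9 (send(from=A, to=B, msg='data')): A:[sync,resp,done,ok] B:[tick,stop,data]
After 10 (process(B)): A:[sync,resp,done,ok] B:[stop,data]
After 11 (process(A)): A:[resp,done,ok] B:[stop,data]
After 12 (send(from=A, to=B, msg='pong')): A:[resp,done,ok] B:[stop,data,pong]
After 13 (process(B)): A:[resp,done,ok] B:[data,pong]
After 14 (send(from=A, to=B, msg='ping')): A:[resp,done,ok] B:[data,pong,ping]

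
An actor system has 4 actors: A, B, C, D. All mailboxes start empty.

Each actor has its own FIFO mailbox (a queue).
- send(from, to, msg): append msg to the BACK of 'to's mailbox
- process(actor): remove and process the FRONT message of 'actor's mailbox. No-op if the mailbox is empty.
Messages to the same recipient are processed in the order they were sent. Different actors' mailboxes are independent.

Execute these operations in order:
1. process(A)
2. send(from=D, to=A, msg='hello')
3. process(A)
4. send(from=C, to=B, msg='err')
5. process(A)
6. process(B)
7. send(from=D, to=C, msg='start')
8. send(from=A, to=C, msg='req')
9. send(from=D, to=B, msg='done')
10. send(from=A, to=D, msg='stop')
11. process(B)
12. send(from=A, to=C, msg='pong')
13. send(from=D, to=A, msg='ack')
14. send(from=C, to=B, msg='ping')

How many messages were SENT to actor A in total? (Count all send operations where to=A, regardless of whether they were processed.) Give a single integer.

After 1 (process(A)): A:[] B:[] C:[] D:[]
After 2 (send(from=D, to=A, msg='hello')): A:[hello] B:[] C:[] D:[]
After 3 (process(A)): A:[] B:[] C:[] D:[]
After 4 (send(from=C, to=B, msg='err')): A:[] B:[err] C:[] D:[]
After 5 (process(A)): A:[] B:[err] C:[] D:[]
After 6 (process(B)): A:[] B:[] C:[] D:[]
After 7 (send(from=D, to=C, msg='start')): A:[] B:[] C:[start] D:[]
After 8 (send(from=A, to=C, msg='req')): A:[] B:[] C:[start,req] D:[]
After 9 (send(from=D, to=B, msg='done')): A:[] B:[done] C:[start,req] D:[]
After 10 (send(from=A, to=D, msg='stop')): A:[] B:[done] C:[start,req] D:[stop]
After 11 (process(B)): A:[] B:[] C:[start,req] D:[stop]
After 12 (send(from=A, to=C, msg='pong')): A:[] B:[] C:[start,req,pong] D:[stop]
After 13 (send(from=D, to=A, msg='ack')): A:[ack] B:[] C:[start,req,pong] D:[stop]
After 14 (send(from=C, to=B, msg='ping')): A:[ack] B:[ping] C:[start,req,pong] D:[stop]

Answer: 2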